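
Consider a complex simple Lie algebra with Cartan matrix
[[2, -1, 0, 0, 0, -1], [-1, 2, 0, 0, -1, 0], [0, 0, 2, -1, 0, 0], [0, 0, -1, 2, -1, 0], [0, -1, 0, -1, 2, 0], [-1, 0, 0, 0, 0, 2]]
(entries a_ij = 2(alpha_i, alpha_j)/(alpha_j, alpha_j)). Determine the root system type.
type A_6

The matrix has rank 6 with 2's on the diagonal. Reading the off-diagonal entries as Dynkin edges (a single edge where a_ij = a_ji = -1; a double or triple edge where a_ij * a_ji = 2 or 3), the diagram is a chain of 6 nodes with single edges (A_6). One simple-root ordering that puts it in standard form is (alpha_3, alpha_4, alpha_5, alpha_2, alpha_1, alpha_6). So the algebra is type A_6, i.e. sl(7).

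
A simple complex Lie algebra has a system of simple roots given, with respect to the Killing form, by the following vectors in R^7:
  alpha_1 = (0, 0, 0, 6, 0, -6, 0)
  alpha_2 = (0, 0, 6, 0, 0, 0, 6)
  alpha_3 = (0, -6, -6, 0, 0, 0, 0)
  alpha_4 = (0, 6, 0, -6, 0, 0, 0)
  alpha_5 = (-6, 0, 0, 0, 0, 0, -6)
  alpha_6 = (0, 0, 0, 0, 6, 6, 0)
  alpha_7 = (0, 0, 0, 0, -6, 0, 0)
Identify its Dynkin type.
Compute the Cartan integers a_ij = 2(alpha_i, alpha_j)/(alpha_j, alpha_j); the resulting 7x7 Cartan matrix is
[[2, 0, 0, -1, 0, -1, 0], [0, 2, -1, 0, -1, 0, 0], [0, -1, 2, -1, 0, 0, 0], [-1, 0, -1, 2, 0, 0, 0], [0, -1, 0, 0, 2, 0, 0], [-1, 0, 0, 0, 0, 2, -2], [0, 0, 0, 0, 0, -1, 2]].
The roots have two lengths (squared-length ratio 2:1); the short ones are alpha_{7}. The associated Dynkin diagram is a chain of 7 nodes with a double edge at one end; the terminal node there is the unique short simple root (B_7), so the type is B_7 (the algebra so(15)).

B_7 (so(15))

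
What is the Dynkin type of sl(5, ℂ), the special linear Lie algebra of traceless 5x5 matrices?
A_4

This is sl(5), which has dimension 5^2 - 1 = 24 and rank 5 - 1 = 4 (a Cartan subalgebra is the diagonal traceless matrices). In the classification of classical Lie algebras, the special linear algebra sl(n+1) has type A_n; here n = 4, so the Dynkin diagram is a chain of 4 nodes with single edges (A_4). Hence the type is A_4.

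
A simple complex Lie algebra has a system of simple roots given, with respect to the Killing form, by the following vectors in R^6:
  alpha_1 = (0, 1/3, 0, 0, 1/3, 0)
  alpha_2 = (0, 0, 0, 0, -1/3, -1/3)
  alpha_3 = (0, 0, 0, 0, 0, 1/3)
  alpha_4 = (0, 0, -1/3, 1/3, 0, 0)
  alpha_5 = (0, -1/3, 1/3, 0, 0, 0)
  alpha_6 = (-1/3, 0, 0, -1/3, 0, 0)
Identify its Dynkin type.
Compute the Cartan integers a_ij = 2(alpha_i, alpha_j)/(alpha_j, alpha_j); the resulting 6x6 Cartan matrix is
[[2, -1, 0, 0, -1, 0], [-1, 2, -2, 0, 0, 0], [0, -1, 2, 0, 0, 0], [0, 0, 0, 2, -1, -1], [-1, 0, 0, -1, 2, 0], [0, 0, 0, -1, 0, 2]].
The roots have two lengths (squared-length ratio 2:1); the short ones are alpha_{3}. The associated Dynkin diagram is a chain of 6 nodes with a double edge at one end; the terminal node there is the unique short simple root (B_6), so the type is B_6 (the algebra so(13)).

type B_6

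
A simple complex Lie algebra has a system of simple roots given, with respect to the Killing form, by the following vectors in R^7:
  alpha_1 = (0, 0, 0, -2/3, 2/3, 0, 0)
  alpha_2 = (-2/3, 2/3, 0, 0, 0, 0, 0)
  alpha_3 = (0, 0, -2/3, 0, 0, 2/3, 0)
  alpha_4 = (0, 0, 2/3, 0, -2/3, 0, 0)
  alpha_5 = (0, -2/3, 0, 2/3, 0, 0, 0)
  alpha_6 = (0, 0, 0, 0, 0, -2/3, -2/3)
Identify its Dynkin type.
A_6 (sl(7))

Compute the Cartan integers a_ij = 2(alpha_i, alpha_j)/(alpha_j, alpha_j); the resulting 6x6 Cartan matrix is
[[2, 0, 0, -1, -1, 0], [0, 2, 0, 0, -1, 0], [0, 0, 2, -1, 0, -1], [-1, 0, -1, 2, 0, 0], [-1, -1, 0, 0, 2, 0], [0, 0, -1, 0, 0, 2]].
All simple roots have the same length, so the diagram is simply laced. The associated Dynkin diagram is a chain of 6 nodes with single edges (A_6), so the type is A_6 (the algebra sl(7)).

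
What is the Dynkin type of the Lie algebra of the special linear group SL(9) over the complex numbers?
type A_8

This is sl(9), which has dimension 9^2 - 1 = 80 and rank 9 - 1 = 8 (a Cartan subalgebra is the diagonal traceless matrices). In the classification of classical Lie algebras, the special linear algebra sl(n+1) has type A_n; here n = 8, so the Dynkin diagram is a chain of 8 nodes with single edges (A_8). Hence the type is A_8.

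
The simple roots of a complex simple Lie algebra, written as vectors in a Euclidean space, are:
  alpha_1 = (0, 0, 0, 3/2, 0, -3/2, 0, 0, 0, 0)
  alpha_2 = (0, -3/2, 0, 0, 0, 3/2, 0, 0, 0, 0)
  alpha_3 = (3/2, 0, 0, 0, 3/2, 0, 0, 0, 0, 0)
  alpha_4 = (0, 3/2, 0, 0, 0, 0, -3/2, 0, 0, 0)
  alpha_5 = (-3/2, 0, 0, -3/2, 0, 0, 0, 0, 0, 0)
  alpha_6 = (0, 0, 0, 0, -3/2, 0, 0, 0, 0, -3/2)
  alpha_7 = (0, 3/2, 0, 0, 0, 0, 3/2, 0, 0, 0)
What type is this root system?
Compute the Cartan integers a_ij = 2(alpha_i, alpha_j)/(alpha_j, alpha_j); the resulting 7x7 Cartan matrix is
[[2, -1, 0, 0, -1, 0, 0], [-1, 2, 0, -1, 0, 0, -1], [0, 0, 2, 0, -1, -1, 0], [0, -1, 0, 2, 0, 0, 0], [-1, 0, -1, 0, 2, 0, 0], [0, 0, -1, 0, 0, 2, 0], [0, -1, 0, 0, 0, 0, 2]].
All simple roots have the same length, so the diagram is simply laced. The associated Dynkin diagram is a chain of 5 nodes with a fork of two nodes at one end (D_7), so the type is D_7 (the algebra so(14)).

type D_7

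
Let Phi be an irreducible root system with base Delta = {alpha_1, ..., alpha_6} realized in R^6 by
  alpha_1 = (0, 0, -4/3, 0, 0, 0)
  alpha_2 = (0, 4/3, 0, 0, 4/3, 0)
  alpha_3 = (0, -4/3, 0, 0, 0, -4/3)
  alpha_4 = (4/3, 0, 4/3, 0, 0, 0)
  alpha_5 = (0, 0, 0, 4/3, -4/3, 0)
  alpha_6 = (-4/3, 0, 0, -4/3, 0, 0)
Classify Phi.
Compute the Cartan integers a_ij = 2(alpha_i, alpha_j)/(alpha_j, alpha_j); the resulting 6x6 Cartan matrix is
[[2, 0, 0, -1, 0, 0], [0, 2, -1, 0, -1, 0], [0, -1, 2, 0, 0, 0], [-2, 0, 0, 2, 0, -1], [0, -1, 0, 0, 2, -1], [0, 0, 0, -1, -1, 2]].
The roots have two lengths (squared-length ratio 2:1); the short ones are alpha_{1}. The associated Dynkin diagram is a chain of 6 nodes with a double edge at one end; the terminal node there is the unique short simple root (B_6), so the type is B_6 (the algebra so(13)).

B6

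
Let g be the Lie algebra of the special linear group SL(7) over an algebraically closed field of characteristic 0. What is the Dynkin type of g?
This is sl(7), which has dimension 7^2 - 1 = 48 and rank 7 - 1 = 6 (a Cartan subalgebra is the diagonal traceless matrices). In the classification of classical Lie algebras, the special linear algebra sl(n+1) has type A_n; here n = 6, so the Dynkin diagram is a chain of 6 nodes with single edges (A_6). Hence the type is A_6.

type A_6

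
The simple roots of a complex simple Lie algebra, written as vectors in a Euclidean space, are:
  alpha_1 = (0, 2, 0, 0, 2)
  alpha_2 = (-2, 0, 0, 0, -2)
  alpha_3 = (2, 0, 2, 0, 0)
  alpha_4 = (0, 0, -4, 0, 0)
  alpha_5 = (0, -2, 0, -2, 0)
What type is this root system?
C_5

Compute the Cartan integers a_ij = 2(alpha_i, alpha_j)/(alpha_j, alpha_j); the resulting 5x5 Cartan matrix is
[[2, -1, 0, 0, -1], [-1, 2, -1, 0, 0], [0, -1, 2, -1, 0], [0, 0, -2, 2, 0], [-1, 0, 0, 0, 2]].
The roots have two lengths (squared-length ratio 2:1); the short ones are alpha_{1,2,3,5}. The associated Dynkin diagram is a chain of 5 nodes with a double edge at one end; the terminal node there is the unique long simple root (C_5), so the type is C_5 (the algebra sp(10)).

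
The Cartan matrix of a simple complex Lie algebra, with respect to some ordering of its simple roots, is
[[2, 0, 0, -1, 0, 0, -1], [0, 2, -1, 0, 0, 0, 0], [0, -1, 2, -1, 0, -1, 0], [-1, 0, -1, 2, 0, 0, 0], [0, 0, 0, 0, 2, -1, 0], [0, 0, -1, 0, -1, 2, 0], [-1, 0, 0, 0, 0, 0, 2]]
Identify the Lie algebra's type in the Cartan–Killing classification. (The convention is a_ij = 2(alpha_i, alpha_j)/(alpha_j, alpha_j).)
E7

The matrix has rank 7 with 2's on the diagonal. Reading the off-diagonal entries as Dynkin edges (a single edge where a_ij = a_ji = -1; a double or triple edge where a_ij * a_ji = 2 or 3), the diagram is a chain of 6 nodes with one extra node attached to the third node from one end (E_7). One simple-root ordering that puts it in standard form is (alpha_5, alpha_2, alpha_6, alpha_3, alpha_4, alpha_1, alpha_7). So the algebra is type E_7.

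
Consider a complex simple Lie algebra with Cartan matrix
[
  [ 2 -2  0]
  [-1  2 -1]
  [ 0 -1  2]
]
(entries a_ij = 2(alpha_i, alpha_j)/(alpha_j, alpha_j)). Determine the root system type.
The matrix has rank 3 with 2's on the diagonal. Reading the off-diagonal entries as Dynkin edges (a single edge where a_ij = a_ji = -1; a double or triple edge where a_ij * a_ji = 2 or 3), the diagram is a chain of 3 nodes with a double edge at one end; the terminal node there is the unique long simple root (C_3). One simple-root ordering that puts it in standard form is (alpha_3, alpha_2, alpha_1). So the algebra is type C_3, i.e. sp(6).

C3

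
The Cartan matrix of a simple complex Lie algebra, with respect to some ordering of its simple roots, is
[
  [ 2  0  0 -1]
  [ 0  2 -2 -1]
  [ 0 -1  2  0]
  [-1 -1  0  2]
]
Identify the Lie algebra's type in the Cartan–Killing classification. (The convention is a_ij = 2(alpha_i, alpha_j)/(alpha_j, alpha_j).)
B4

The matrix has rank 4 with 2's on the diagonal. Reading the off-diagonal entries as Dynkin edges (a single edge where a_ij = a_ji = -1; a double or triple edge where a_ij * a_ji = 2 or 3), the diagram is a chain of 4 nodes with a double edge at one end; the terminal node there is the unique short simple root (B_4). One simple-root ordering that puts it in standard form is (alpha_1, alpha_4, alpha_2, alpha_3). So the algebra is type B_4, i.e. so(9).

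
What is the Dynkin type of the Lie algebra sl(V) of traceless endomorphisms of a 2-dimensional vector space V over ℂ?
This is sl(2), which has dimension 2^2 - 1 = 3 and rank 2 - 1 = 1 (a Cartan subalgebra is the diagonal traceless matrices). In the classification of classical Lie algebras, the special linear algebra sl(n+1) has type A_n; here n = 1, so the Dynkin diagram is a chain of 1 nodes with single edges (A_1). Hence the type is A_1.

A1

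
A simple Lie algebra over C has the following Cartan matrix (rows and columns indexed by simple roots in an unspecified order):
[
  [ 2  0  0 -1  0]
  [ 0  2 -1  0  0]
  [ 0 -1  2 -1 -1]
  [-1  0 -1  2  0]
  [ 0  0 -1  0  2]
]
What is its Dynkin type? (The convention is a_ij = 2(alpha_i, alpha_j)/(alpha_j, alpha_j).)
The matrix has rank 5 with 2's on the diagonal. Reading the off-diagonal entries as Dynkin edges (a single edge where a_ij = a_ji = -1; a double or triple edge where a_ij * a_ji = 2 or 3), the diagram is a chain of 3 nodes with a fork of two nodes at one end (D_5). One simple-root ordering that puts it in standard form is (alpha_1, alpha_4, alpha_3, alpha_5, alpha_2). So the algebra is type D_5, i.e. so(10).

D_5 (so(10))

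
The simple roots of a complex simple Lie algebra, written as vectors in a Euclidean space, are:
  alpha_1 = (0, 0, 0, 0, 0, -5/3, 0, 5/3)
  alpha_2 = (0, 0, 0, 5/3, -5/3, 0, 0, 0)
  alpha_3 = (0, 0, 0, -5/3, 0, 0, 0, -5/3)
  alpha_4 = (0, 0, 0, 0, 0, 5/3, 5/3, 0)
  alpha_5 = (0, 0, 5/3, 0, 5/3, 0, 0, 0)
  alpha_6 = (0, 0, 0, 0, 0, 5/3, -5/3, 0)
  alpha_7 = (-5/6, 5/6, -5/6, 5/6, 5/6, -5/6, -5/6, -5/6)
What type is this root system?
E_7

Compute the Cartan integers a_ij = 2(alpha_i, alpha_j)/(alpha_j, alpha_j); the resulting 7x7 Cartan matrix is
[[2, 0, -1, -1, 0, -1, 0], [0, 2, -1, 0, -1, 0, 0], [-1, -1, 2, 0, 0, 0, 0], [-1, 0, 0, 2, 0, 0, -1], [0, -1, 0, 0, 2, 0, 0], [-1, 0, 0, 0, 0, 2, 0], [0, 0, 0, -1, 0, 0, 2]].
All simple roots have the same length, so the diagram is simply laced. The associated Dynkin diagram is a chain of 6 nodes with one extra node attached to the third node from one end (E_7), so the type is E_7.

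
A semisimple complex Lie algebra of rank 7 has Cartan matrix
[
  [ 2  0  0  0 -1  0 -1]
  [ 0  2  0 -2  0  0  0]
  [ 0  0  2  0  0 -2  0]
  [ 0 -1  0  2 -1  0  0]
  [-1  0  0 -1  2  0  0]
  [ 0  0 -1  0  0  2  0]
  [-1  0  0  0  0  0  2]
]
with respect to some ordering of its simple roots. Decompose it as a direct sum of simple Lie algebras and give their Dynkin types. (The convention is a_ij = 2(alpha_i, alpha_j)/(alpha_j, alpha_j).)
The diagram associated to this matrix has two connected components: the simple roots {alpha_3, alpha_6} form a chain of 2 nodes with a double edge at one end; the terminal node there is the unique short simple root (B_2), and {alpha_1, alpha_2, alpha_4, alpha_5, alpha_7} form a chain of 5 nodes with a double edge at one end; the terminal node there is the unique long simple root (C_5). A semisimple Lie algebra decomposes uniquely as the direct sum of simple ideals, one per connected component of its Dynkin diagram, so g ≅ B_2 ⊕ C_5 (dimension 10 + 55 = 65).

B2 ⊕ C5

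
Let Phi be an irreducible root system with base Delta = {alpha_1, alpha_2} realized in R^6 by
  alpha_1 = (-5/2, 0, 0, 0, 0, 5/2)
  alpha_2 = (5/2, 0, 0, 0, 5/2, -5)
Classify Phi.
G_2

Compute the Cartan integers a_ij = 2(alpha_i, alpha_j)/(alpha_j, alpha_j); the resulting 2x2 Cartan matrix is
[[2, -1], [-3, 2]].
The roots have two lengths (squared-length ratio 3:1); the short ones are alpha_{1}. The associated Dynkin diagram is two nodes joined by a triple edge (G_2), so the type is G_2.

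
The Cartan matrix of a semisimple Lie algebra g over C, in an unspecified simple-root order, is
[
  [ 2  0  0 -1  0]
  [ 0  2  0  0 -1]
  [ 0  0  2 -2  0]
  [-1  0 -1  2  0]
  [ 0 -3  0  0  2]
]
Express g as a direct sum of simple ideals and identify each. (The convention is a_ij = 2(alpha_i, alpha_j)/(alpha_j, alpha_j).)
The diagram associated to this matrix has two connected components: the simple roots {alpha_1, alpha_3, alpha_4} form a chain of 3 nodes with a double edge at one end; the terminal node there is the unique long simple root (C_3), and {alpha_2, alpha_5} form two nodes joined by a triple edge (G_2). A semisimple Lie algebra decomposes uniquely as the direct sum of simple ideals, one per connected component of its Dynkin diagram, so g ≅ C_3 ⊕ G_2 (dimension 21 + 14 = 35).

C_3 + G_2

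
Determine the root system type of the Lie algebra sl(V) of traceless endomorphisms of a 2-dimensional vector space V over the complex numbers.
This is sl(2), which has dimension 2^2 - 1 = 3 and rank 2 - 1 = 1 (a Cartan subalgebra is the diagonal traceless matrices). In the classification of classical Lie algebras, the special linear algebra sl(n+1) has type A_n; here n = 1, so the Dynkin diagram is a chain of 1 nodes with single edges (A_1). Hence the type is A_1.

A_1 (sl(2))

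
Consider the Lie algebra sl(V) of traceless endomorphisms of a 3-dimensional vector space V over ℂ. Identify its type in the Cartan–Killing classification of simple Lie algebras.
This is sl(3), which has dimension 3^2 - 1 = 8 and rank 3 - 1 = 2 (a Cartan subalgebra is the diagonal traceless matrices). In the classification of classical Lie algebras, the special linear algebra sl(n+1) has type A_n; here n = 2, so the Dynkin diagram is a chain of 2 nodes with single edges (A_2). Hence the type is A_2.

type A_2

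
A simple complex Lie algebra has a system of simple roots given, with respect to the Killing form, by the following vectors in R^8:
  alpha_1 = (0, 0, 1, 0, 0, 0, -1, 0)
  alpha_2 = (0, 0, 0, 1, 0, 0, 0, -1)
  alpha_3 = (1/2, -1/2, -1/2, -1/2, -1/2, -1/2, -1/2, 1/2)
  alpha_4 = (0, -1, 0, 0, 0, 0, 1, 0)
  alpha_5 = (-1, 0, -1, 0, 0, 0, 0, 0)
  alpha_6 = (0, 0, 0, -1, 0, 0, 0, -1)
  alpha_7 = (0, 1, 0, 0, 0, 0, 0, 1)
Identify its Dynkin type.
type E_7

Compute the Cartan integers a_ij = 2(alpha_i, alpha_j)/(alpha_j, alpha_j); the resulting 7x7 Cartan matrix is
[[2, 0, 0, -1, -1, 0, 0], [0, 2, -1, 0, 0, 0, -1], [0, -1, 2, 0, 0, 0, 0], [-1, 0, 0, 2, 0, 0, -1], [-1, 0, 0, 0, 2, 0, 0], [0, 0, 0, 0, 0, 2, -1], [0, -1, 0, -1, 0, -1, 2]].
All simple roots have the same length, so the diagram is simply laced. The associated Dynkin diagram is a chain of 6 nodes with one extra node attached to the third node from one end (E_7), so the type is E_7.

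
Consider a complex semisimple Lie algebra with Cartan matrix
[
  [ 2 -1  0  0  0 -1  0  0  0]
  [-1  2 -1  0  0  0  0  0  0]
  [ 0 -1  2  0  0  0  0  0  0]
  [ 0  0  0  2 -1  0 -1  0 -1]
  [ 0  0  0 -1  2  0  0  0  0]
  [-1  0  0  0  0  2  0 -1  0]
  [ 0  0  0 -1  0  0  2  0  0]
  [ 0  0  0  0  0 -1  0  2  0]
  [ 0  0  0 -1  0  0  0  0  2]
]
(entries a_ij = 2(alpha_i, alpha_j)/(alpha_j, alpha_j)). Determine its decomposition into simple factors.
The diagram associated to this matrix has two connected components: the simple roots {alpha_1, alpha_2, alpha_3, alpha_6, alpha_8} form a chain of 5 nodes with single edges (A_5), and {alpha_4, alpha_5, alpha_7, alpha_9} form a chain of 2 nodes with a fork of two nodes at one end (D_4). A semisimple Lie algebra decomposes uniquely as the direct sum of simple ideals, one per connected component of its Dynkin diagram, so g ≅ A_5 ⊕ D_4 (dimension 35 + 28 = 63).

type A_5 ⊕ type D_4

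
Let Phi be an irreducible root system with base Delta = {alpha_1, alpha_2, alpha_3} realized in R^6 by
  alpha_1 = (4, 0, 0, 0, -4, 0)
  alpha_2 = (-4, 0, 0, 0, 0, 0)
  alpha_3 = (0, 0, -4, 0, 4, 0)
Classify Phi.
Compute the Cartan integers a_ij = 2(alpha_i, alpha_j)/(alpha_j, alpha_j); the resulting 3x3 Cartan matrix is
[[2, -2, -1], [-1, 2, 0], [-1, 0, 2]].
The roots have two lengths (squared-length ratio 2:1); the short ones are alpha_{2}. The associated Dynkin diagram is a chain of 3 nodes with a double edge at one end; the terminal node there is the unique short simple root (B_3), so the type is B_3 (the algebra so(7)).

type B_3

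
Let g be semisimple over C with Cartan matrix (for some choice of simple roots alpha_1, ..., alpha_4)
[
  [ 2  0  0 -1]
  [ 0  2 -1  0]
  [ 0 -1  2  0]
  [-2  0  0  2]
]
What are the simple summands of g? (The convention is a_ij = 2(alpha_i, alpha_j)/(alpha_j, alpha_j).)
The diagram associated to this matrix has two connected components: the simple roots {alpha_2, alpha_3} form a chain of 2 nodes with single edges (A_2), and {alpha_1, alpha_4} form a chain of 2 nodes with a double edge at one end; the terminal node there is the unique short simple root (B_2). A semisimple Lie algebra decomposes uniquely as the direct sum of simple ideals, one per connected component of its Dynkin diagram, so g ≅ A_2 ⊕ B_2 (dimension 8 + 10 = 18).

A_2 (sl(3)) + B_2 (so(5))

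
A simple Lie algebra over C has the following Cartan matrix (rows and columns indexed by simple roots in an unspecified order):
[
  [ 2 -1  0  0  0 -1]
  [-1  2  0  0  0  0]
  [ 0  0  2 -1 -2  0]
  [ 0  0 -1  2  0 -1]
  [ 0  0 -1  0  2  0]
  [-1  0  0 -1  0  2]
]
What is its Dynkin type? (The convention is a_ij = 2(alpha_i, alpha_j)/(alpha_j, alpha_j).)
The matrix has rank 6 with 2's on the diagonal. Reading the off-diagonal entries as Dynkin edges (a single edge where a_ij = a_ji = -1; a double or triple edge where a_ij * a_ji = 2 or 3), the diagram is a chain of 6 nodes with a double edge at one end; the terminal node there is the unique short simple root (B_6). One simple-root ordering that puts it in standard form is (alpha_2, alpha_1, alpha_6, alpha_4, alpha_3, alpha_5). So the algebra is type B_6, i.e. so(13).

type B_6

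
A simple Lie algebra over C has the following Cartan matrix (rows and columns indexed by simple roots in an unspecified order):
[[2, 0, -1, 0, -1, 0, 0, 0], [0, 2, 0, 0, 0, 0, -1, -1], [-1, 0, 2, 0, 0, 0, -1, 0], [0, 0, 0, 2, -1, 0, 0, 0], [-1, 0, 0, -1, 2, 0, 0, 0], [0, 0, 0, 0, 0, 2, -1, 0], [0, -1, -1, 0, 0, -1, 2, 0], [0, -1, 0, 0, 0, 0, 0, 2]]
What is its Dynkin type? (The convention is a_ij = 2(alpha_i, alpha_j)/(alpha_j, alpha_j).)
E_8

The matrix has rank 8 with 2's on the diagonal. Reading the off-diagonal entries as Dynkin edges (a single edge where a_ij = a_ji = -1; a double or triple edge where a_ij * a_ji = 2 or 3), the diagram is a chain of 7 nodes with one extra node attached to the third node from one end (E_8). One simple-root ordering that puts it in standard form is (alpha_8, alpha_6, alpha_2, alpha_7, alpha_3, alpha_1, alpha_5, alpha_4). So the algebra is type E_8.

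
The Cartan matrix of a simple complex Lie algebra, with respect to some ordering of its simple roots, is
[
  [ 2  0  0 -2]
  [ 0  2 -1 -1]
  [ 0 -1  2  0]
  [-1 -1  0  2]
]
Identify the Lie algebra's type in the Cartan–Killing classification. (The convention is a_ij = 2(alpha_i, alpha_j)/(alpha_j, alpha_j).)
C_4

The matrix has rank 4 with 2's on the diagonal. Reading the off-diagonal entries as Dynkin edges (a single edge where a_ij = a_ji = -1; a double or triple edge where a_ij * a_ji = 2 or 3), the diagram is a chain of 4 nodes with a double edge at one end; the terminal node there is the unique long simple root (C_4). One simple-root ordering that puts it in standard form is (alpha_3, alpha_2, alpha_4, alpha_1). So the algebra is type C_4, i.e. sp(8).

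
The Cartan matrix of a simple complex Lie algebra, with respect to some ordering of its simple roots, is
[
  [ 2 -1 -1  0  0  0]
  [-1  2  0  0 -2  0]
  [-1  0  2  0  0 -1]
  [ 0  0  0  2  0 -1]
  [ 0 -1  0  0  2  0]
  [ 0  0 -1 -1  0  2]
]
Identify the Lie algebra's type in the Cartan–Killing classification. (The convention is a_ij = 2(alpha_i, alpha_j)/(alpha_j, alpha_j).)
B_6

The matrix has rank 6 with 2's on the diagonal. Reading the off-diagonal entries as Dynkin edges (a single edge where a_ij = a_ji = -1; a double or triple edge where a_ij * a_ji = 2 or 3), the diagram is a chain of 6 nodes with a double edge at one end; the terminal node there is the unique short simple root (B_6). One simple-root ordering that puts it in standard form is (alpha_4, alpha_6, alpha_3, alpha_1, alpha_2, alpha_5). So the algebra is type B_6, i.e. so(13).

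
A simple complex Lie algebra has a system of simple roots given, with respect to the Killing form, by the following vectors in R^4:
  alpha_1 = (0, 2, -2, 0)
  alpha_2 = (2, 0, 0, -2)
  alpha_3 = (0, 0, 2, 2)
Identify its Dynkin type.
A_3 (sl(4))

Compute the Cartan integers a_ij = 2(alpha_i, alpha_j)/(alpha_j, alpha_j); the resulting 3x3 Cartan matrix is
[[2, 0, -1], [0, 2, -1], [-1, -1, 2]].
All simple roots have the same length, so the diagram is simply laced. The associated Dynkin diagram is a chain of 3 nodes with single edges (A_3), so the type is A_3 (the algebra sl(4)).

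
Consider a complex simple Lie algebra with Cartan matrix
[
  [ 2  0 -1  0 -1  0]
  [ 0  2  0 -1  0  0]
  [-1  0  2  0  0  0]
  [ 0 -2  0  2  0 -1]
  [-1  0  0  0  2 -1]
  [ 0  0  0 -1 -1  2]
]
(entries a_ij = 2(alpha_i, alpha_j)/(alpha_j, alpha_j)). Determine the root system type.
The matrix has rank 6 with 2's on the diagonal. Reading the off-diagonal entries as Dynkin edges (a single edge where a_ij = a_ji = -1; a double or triple edge where a_ij * a_ji = 2 or 3), the diagram is a chain of 6 nodes with a double edge at one end; the terminal node there is the unique short simple root (B_6). One simple-root ordering that puts it in standard form is (alpha_3, alpha_1, alpha_5, alpha_6, alpha_4, alpha_2). So the algebra is type B_6, i.e. so(13).

B_6 (so(13))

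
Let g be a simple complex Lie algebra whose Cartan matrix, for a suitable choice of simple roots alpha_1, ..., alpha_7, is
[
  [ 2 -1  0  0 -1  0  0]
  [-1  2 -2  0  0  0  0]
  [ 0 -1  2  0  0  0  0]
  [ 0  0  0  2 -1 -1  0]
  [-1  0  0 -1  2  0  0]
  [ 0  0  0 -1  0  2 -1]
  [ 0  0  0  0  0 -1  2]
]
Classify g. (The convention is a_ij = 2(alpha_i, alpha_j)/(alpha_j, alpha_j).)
type B_7

The matrix has rank 7 with 2's on the diagonal. Reading the off-diagonal entries as Dynkin edges (a single edge where a_ij = a_ji = -1; a double or triple edge where a_ij * a_ji = 2 or 3), the diagram is a chain of 7 nodes with a double edge at one end; the terminal node there is the unique short simple root (B_7). One simple-root ordering that puts it in standard form is (alpha_7, alpha_6, alpha_4, alpha_5, alpha_1, alpha_2, alpha_3). So the algebra is type B_7, i.e. so(15).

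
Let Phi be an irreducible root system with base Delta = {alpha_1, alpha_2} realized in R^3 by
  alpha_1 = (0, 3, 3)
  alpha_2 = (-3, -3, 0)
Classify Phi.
A2

Compute the Cartan integers a_ij = 2(alpha_i, alpha_j)/(alpha_j, alpha_j); the resulting 2x2 Cartan matrix is
[[2, -1], [-1, 2]].
All simple roots have the same length, so the diagram is simply laced. The associated Dynkin diagram is a chain of 2 nodes with single edges (A_2), so the type is A_2 (the algebra sl(3)).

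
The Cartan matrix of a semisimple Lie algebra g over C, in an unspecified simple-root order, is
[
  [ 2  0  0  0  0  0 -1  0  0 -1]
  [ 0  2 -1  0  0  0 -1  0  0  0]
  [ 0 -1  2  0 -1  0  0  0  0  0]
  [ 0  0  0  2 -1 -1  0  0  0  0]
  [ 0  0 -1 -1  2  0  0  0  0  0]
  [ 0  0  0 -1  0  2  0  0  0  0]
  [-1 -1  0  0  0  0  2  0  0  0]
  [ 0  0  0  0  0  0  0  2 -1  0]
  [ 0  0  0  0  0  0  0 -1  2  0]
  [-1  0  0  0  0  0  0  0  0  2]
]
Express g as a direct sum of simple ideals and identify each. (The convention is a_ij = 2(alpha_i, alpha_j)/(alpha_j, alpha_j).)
A_2 + A_8

The diagram associated to this matrix has two connected components: the simple roots {alpha_8, alpha_9} form a chain of 2 nodes with single edges (A_2), and {alpha_1, alpha_2, alpha_3, alpha_4, alpha_5, alpha_6, alpha_7, alpha_10} form a chain of 8 nodes with single edges (A_8). A semisimple Lie algebra decomposes uniquely as the direct sum of simple ideals, one per connected component of its Dynkin diagram, so g ≅ A_2 ⊕ A_8 (dimension 8 + 80 = 88).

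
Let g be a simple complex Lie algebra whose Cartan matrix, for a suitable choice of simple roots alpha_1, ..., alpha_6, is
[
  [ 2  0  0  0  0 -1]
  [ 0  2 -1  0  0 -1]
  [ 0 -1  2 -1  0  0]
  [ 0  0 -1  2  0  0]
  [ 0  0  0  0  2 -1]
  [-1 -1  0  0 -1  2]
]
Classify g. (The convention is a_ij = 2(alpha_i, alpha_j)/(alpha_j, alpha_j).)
The matrix has rank 6 with 2's on the diagonal. Reading the off-diagonal entries as Dynkin edges (a single edge where a_ij = a_ji = -1; a double or triple edge where a_ij * a_ji = 2 or 3), the diagram is a chain of 4 nodes with a fork of two nodes at one end (D_6). One simple-root ordering that puts it in standard form is (alpha_4, alpha_3, alpha_2, alpha_6, alpha_1, alpha_5). So the algebra is type D_6, i.e. so(12).

D_6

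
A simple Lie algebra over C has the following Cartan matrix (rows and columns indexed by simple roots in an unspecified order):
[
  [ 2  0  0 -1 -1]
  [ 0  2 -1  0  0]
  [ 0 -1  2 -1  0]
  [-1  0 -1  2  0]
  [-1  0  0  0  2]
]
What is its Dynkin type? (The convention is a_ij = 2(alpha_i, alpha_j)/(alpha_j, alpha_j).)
A_5 (sl(6))

The matrix has rank 5 with 2's on the diagonal. Reading the off-diagonal entries as Dynkin edges (a single edge where a_ij = a_ji = -1; a double or triple edge where a_ij * a_ji = 2 or 3), the diagram is a chain of 5 nodes with single edges (A_5). One simple-root ordering that puts it in standard form is (alpha_5, alpha_1, alpha_4, alpha_3, alpha_2). So the algebra is type A_5, i.e. sl(6).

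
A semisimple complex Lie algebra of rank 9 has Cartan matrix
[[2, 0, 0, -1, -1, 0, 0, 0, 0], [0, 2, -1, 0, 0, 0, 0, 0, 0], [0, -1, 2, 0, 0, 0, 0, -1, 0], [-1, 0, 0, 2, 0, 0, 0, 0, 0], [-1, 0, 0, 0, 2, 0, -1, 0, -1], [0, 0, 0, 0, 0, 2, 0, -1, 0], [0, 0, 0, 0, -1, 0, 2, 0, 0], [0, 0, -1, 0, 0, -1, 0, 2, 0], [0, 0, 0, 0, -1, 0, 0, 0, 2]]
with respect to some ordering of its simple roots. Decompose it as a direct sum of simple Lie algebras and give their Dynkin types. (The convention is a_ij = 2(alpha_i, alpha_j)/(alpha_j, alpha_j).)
The diagram associated to this matrix has two connected components: the simple roots {alpha_2, alpha_3, alpha_6, alpha_8} form a chain of 4 nodes with single edges (A_4), and {alpha_1, alpha_4, alpha_5, alpha_7, alpha_9} form a chain of 3 nodes with a fork of two nodes at one end (D_5). A semisimple Lie algebra decomposes uniquely as the direct sum of simple ideals, one per connected component of its Dynkin diagram, so g ≅ A_4 ⊕ D_5 (dimension 24 + 45 = 69).

type A_4 + type D_5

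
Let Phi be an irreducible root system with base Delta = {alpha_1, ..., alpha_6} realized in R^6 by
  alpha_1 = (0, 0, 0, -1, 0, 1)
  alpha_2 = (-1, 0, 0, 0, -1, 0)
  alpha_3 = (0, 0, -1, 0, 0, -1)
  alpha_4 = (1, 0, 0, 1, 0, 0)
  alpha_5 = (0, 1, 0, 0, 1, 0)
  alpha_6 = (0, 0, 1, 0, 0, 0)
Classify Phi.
Compute the Cartan integers a_ij = 2(alpha_i, alpha_j)/(alpha_j, alpha_j); the resulting 6x6 Cartan matrix is
[[2, 0, -1, -1, 0, 0], [0, 2, 0, -1, -1, 0], [-1, 0, 2, 0, 0, -2], [-1, -1, 0, 2, 0, 0], [0, -1, 0, 0, 2, 0], [0, 0, -1, 0, 0, 2]].
The roots have two lengths (squared-length ratio 2:1); the short ones are alpha_{6}. The associated Dynkin diagram is a chain of 6 nodes with a double edge at one end; the terminal node there is the unique short simple root (B_6), so the type is B_6 (the algebra so(13)).

B_6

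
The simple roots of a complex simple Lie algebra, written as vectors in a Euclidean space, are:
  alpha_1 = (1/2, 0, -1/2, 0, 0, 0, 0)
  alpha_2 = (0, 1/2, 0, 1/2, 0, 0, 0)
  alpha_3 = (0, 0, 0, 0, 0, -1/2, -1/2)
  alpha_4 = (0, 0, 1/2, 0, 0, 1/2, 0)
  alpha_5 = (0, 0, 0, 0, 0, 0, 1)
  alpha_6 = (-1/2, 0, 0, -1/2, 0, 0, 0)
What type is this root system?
Compute the Cartan integers a_ij = 2(alpha_i, alpha_j)/(alpha_j, alpha_j); the resulting 6x6 Cartan matrix is
[[2, 0, 0, -1, 0, -1], [0, 2, 0, 0, 0, -1], [0, 0, 2, -1, -1, 0], [-1, 0, -1, 2, 0, 0], [0, 0, -2, 0, 2, 0], [-1, -1, 0, 0, 0, 2]].
The roots have two lengths (squared-length ratio 2:1); the short ones are alpha_{1,2,3,4,6}. The associated Dynkin diagram is a chain of 6 nodes with a double edge at one end; the terminal node there is the unique long simple root (C_6), so the type is C_6 (the algebra sp(12)).

C6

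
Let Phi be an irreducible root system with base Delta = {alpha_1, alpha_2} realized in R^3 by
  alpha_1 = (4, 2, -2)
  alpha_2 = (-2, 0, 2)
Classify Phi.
G_2

Compute the Cartan integers a_ij = 2(alpha_i, alpha_j)/(alpha_j, alpha_j); the resulting 2x2 Cartan matrix is
[[2, -3], [-1, 2]].
The roots have two lengths (squared-length ratio 3:1); the short ones are alpha_{2}. The associated Dynkin diagram is two nodes joined by a triple edge (G_2), so the type is G_2.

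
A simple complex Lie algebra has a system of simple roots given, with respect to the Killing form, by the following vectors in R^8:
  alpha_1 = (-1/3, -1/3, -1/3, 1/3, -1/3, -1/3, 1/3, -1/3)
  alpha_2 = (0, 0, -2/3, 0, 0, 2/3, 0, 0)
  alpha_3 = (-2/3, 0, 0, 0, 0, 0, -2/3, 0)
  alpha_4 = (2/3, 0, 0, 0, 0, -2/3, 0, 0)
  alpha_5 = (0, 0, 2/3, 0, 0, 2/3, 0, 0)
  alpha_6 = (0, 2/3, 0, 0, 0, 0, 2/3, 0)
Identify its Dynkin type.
Compute the Cartan integers a_ij = 2(alpha_i, alpha_j)/(alpha_j, alpha_j); the resulting 6x6 Cartan matrix is
[[2, 0, 0, 0, -1, 0], [0, 2, 0, -1, 0, 0], [0, 0, 2, -1, 0, -1], [0, -1, -1, 2, -1, 0], [-1, 0, 0, -1, 2, 0], [0, 0, -1, 0, 0, 2]].
All simple roots have the same length, so the diagram is simply laced. The associated Dynkin diagram is a chain of 5 nodes with one extra node attached to the third node from one end (E_6), so the type is E_6.

type E_6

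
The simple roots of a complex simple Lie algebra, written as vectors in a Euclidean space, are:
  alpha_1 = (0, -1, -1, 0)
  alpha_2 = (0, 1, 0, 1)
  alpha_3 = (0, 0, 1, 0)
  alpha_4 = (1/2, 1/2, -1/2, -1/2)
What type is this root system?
Compute the Cartan integers a_ij = 2(alpha_i, alpha_j)/(alpha_j, alpha_j); the resulting 4x4 Cartan matrix is
[[2, -1, -2, 0], [-1, 2, 0, 0], [-1, 0, 2, -1], [0, 0, -1, 2]].
The roots have two lengths (squared-length ratio 2:1); the short ones are alpha_{3,4}. The associated Dynkin diagram is a chain of 4 nodes with a double edge between the middle two (F_4), so the type is F_4.

F_4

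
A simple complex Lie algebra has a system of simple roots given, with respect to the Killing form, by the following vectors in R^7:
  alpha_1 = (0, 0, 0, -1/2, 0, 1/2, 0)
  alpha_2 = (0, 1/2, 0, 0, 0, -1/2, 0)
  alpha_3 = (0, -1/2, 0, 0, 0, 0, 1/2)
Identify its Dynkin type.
Compute the Cartan integers a_ij = 2(alpha_i, alpha_j)/(alpha_j, alpha_j); the resulting 3x3 Cartan matrix is
[[2, -1, 0], [-1, 2, -1], [0, -1, 2]].
All simple roots have the same length, so the diagram is simply laced. The associated Dynkin diagram is a chain of 3 nodes with single edges (A_3), so the type is A_3 (the algebra sl(4)).

type A_3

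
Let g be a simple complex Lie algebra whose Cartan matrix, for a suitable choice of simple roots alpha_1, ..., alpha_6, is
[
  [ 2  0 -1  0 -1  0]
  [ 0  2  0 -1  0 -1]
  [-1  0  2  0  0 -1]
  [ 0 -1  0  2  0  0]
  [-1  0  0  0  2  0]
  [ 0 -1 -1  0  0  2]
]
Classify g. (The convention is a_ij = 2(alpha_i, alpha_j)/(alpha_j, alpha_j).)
A_6

The matrix has rank 6 with 2's on the diagonal. Reading the off-diagonal entries as Dynkin edges (a single edge where a_ij = a_ji = -1; a double or triple edge where a_ij * a_ji = 2 or 3), the diagram is a chain of 6 nodes with single edges (A_6). One simple-root ordering that puts it in standard form is (alpha_4, alpha_2, alpha_6, alpha_3, alpha_1, alpha_5). So the algebra is type A_6, i.e. sl(7).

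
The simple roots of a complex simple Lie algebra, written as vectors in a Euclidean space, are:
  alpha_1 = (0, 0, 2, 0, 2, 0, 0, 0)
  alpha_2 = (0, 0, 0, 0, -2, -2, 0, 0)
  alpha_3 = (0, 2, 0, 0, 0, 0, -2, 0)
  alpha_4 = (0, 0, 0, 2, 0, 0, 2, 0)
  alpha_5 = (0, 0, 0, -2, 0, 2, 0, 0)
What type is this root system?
Compute the Cartan integers a_ij = 2(alpha_i, alpha_j)/(alpha_j, alpha_j); the resulting 5x5 Cartan matrix is
[[2, -1, 0, 0, 0], [-1, 2, 0, 0, -1], [0, 0, 2, -1, 0], [0, 0, -1, 2, -1], [0, -1, 0, -1, 2]].
All simple roots have the same length, so the diagram is simply laced. The associated Dynkin diagram is a chain of 5 nodes with single edges (A_5), so the type is A_5 (the algebra sl(6)).

A_5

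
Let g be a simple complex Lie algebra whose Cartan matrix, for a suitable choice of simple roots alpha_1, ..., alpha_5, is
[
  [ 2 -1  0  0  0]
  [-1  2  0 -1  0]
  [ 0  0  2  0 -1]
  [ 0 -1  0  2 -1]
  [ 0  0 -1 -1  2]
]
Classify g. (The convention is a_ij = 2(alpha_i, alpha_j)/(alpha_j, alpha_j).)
The matrix has rank 5 with 2's on the diagonal. Reading the off-diagonal entries as Dynkin edges (a single edge where a_ij = a_ji = -1; a double or triple edge where a_ij * a_ji = 2 or 3), the diagram is a chain of 5 nodes with single edges (A_5). One simple-root ordering that puts it in standard form is (alpha_1, alpha_2, alpha_4, alpha_5, alpha_3). So the algebra is type A_5, i.e. sl(6).

type A_5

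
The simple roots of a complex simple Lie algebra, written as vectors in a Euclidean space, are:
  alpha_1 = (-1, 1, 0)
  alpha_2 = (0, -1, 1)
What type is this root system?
A_2 (sl(3))

Compute the Cartan integers a_ij = 2(alpha_i, alpha_j)/(alpha_j, alpha_j); the resulting 2x2 Cartan matrix is
[[2, -1], [-1, 2]].
All simple roots have the same length, so the diagram is simply laced. The associated Dynkin diagram is a chain of 2 nodes with single edges (A_2), so the type is A_2 (the algebra sl(3)).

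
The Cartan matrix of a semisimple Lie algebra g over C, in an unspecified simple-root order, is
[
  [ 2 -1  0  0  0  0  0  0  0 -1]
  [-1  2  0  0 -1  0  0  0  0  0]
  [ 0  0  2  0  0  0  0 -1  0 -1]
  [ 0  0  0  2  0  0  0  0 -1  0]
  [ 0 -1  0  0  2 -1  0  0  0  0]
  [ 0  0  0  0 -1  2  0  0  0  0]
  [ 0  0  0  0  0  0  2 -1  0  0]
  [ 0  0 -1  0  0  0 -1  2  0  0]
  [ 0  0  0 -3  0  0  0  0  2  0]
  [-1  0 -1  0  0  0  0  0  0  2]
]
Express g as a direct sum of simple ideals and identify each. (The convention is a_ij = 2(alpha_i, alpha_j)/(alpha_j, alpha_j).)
type A_8 + type G_2

The diagram associated to this matrix has two connected components: the simple roots {alpha_1, alpha_2, alpha_3, alpha_5, alpha_6, alpha_7, alpha_8, alpha_10} form a chain of 8 nodes with single edges (A_8), and {alpha_4, alpha_9} form two nodes joined by a triple edge (G_2). A semisimple Lie algebra decomposes uniquely as the direct sum of simple ideals, one per connected component of its Dynkin diagram, so g ≅ A_8 ⊕ G_2 (dimension 80 + 14 = 94).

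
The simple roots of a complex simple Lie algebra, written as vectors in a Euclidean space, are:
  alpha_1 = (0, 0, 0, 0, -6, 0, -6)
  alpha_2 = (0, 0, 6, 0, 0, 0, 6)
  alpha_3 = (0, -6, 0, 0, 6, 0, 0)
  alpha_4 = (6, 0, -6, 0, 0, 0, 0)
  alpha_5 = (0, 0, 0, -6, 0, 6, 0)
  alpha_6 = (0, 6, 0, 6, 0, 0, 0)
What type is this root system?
A6

Compute the Cartan integers a_ij = 2(alpha_i, alpha_j)/(alpha_j, alpha_j); the resulting 6x6 Cartan matrix is
[[2, -1, -1, 0, 0, 0], [-1, 2, 0, -1, 0, 0], [-1, 0, 2, 0, 0, -1], [0, -1, 0, 2, 0, 0], [0, 0, 0, 0, 2, -1], [0, 0, -1, 0, -1, 2]].
All simple roots have the same length, so the diagram is simply laced. The associated Dynkin diagram is a chain of 6 nodes with single edges (A_6), so the type is A_6 (the algebra sl(7)).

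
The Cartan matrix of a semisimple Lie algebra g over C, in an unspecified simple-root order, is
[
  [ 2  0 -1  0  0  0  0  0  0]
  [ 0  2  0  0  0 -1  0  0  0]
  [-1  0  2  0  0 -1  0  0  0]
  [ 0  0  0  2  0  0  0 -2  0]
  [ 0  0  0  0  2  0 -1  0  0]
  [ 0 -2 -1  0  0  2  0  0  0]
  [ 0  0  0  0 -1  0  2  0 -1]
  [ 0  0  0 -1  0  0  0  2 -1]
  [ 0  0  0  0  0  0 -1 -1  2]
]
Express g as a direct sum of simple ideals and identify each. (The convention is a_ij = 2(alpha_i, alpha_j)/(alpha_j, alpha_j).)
The diagram associated to this matrix has two connected components: the simple roots {alpha_1, alpha_2, alpha_3, alpha_6} form a chain of 4 nodes with a double edge at one end; the terminal node there is the unique short simple root (B_4), and {alpha_4, alpha_5, alpha_7, alpha_8, alpha_9} form a chain of 5 nodes with a double edge at one end; the terminal node there is the unique long simple root (C_5). A semisimple Lie algebra decomposes uniquely as the direct sum of simple ideals, one per connected component of its Dynkin diagram, so g ≅ B_4 ⊕ C_5 (dimension 36 + 55 = 91).

B4 + C5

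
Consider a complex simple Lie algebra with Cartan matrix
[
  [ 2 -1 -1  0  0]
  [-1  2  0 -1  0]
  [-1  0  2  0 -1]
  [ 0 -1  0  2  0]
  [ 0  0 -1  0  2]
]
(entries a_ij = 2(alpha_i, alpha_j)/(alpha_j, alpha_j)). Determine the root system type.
The matrix has rank 5 with 2's on the diagonal. Reading the off-diagonal entries as Dynkin edges (a single edge where a_ij = a_ji = -1; a double or triple edge where a_ij * a_ji = 2 or 3), the diagram is a chain of 5 nodes with single edges (A_5). One simple-root ordering that puts it in standard form is (alpha_4, alpha_2, alpha_1, alpha_3, alpha_5). So the algebra is type A_5, i.e. sl(6).

A5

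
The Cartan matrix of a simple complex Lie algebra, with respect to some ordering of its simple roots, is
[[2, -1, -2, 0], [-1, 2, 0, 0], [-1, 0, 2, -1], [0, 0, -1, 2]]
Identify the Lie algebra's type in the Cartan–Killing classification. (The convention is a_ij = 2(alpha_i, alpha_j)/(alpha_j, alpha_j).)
The matrix has rank 4 with 2's on the diagonal. Reading the off-diagonal entries as Dynkin edges (a single edge where a_ij = a_ji = -1; a double or triple edge where a_ij * a_ji = 2 or 3), the diagram is a chain of 4 nodes with a double edge between the middle two (F_4). One simple-root ordering that puts it in standard form is (alpha_2, alpha_1, alpha_3, alpha_4). So the algebra is type F_4.

type F_4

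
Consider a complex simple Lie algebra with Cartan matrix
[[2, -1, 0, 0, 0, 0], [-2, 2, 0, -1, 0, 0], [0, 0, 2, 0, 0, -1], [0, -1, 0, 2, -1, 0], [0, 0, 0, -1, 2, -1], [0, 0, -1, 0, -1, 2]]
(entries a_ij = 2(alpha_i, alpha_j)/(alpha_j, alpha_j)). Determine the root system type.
The matrix has rank 6 with 2's on the diagonal. Reading the off-diagonal entries as Dynkin edges (a single edge where a_ij = a_ji = -1; a double or triple edge where a_ij * a_ji = 2 or 3), the diagram is a chain of 6 nodes with a double edge at one end; the terminal node there is the unique short simple root (B_6). One simple-root ordering that puts it in standard form is (alpha_3, alpha_6, alpha_5, alpha_4, alpha_2, alpha_1). So the algebra is type B_6, i.e. so(13).

B_6 (so(13))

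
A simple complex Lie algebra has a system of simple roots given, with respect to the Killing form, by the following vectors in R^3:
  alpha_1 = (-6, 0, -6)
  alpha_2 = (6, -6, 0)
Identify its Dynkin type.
type A_2

Compute the Cartan integers a_ij = 2(alpha_i, alpha_j)/(alpha_j, alpha_j); the resulting 2x2 Cartan matrix is
[[2, -1], [-1, 2]].
All simple roots have the same length, so the diagram is simply laced. The associated Dynkin diagram is a chain of 2 nodes with single edges (A_2), so the type is A_2 (the algebra sl(3)).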